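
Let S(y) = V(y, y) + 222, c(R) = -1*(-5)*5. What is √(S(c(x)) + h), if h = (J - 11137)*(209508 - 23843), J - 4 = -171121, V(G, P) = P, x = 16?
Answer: I*√33838188663 ≈ 1.8395e+5*I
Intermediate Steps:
J = -171117 (J = 4 - 171121 = -171117)
c(R) = 25 (c(R) = 5*5 = 25)
S(y) = 222 + y (S(y) = y + 222 = 222 + y)
h = -33838188910 (h = (-171117 - 11137)*(209508 - 23843) = -182254*185665 = -33838188910)
√(S(c(x)) + h) = √((222 + 25) - 33838188910) = √(247 - 33838188910) = √(-33838188663) = I*√33838188663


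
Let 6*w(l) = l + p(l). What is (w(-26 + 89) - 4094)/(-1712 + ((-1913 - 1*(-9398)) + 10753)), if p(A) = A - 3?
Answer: -8147/33052 ≈ -0.24649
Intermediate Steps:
p(A) = -3 + A
w(l) = -½ + l/3 (w(l) = (l + (-3 + l))/6 = (-3 + 2*l)/6 = -½ + l/3)
(w(-26 + 89) - 4094)/(-1712 + ((-1913 - 1*(-9398)) + 10753)) = ((-½ + (-26 + 89)/3) - 4094)/(-1712 + ((-1913 - 1*(-9398)) + 10753)) = ((-½ + (⅓)*63) - 4094)/(-1712 + ((-1913 + 9398) + 10753)) = ((-½ + 21) - 4094)/(-1712 + (7485 + 10753)) = (41/2 - 4094)/(-1712 + 18238) = -8147/2/16526 = -8147/2*1/16526 = -8147/33052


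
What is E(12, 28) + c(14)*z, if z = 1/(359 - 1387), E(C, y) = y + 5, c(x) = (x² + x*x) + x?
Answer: 16759/514 ≈ 32.605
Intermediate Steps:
c(x) = x + 2*x² (c(x) = (x² + x²) + x = 2*x² + x = x + 2*x²)
E(C, y) = 5 + y
z = -1/1028 (z = 1/(-1028) = -1/1028 ≈ -0.00097276)
E(12, 28) + c(14)*z = (5 + 28) + (14*(1 + 2*14))*(-1/1028) = 33 + (14*(1 + 28))*(-1/1028) = 33 + (14*29)*(-1/1028) = 33 + 406*(-1/1028) = 33 - 203/514 = 16759/514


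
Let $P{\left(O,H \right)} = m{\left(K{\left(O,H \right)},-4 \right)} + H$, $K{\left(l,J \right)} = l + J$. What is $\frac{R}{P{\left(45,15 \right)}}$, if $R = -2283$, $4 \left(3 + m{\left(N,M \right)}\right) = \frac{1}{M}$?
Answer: $- \frac{36528}{191} \approx -191.25$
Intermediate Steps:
$K{\left(l,J \right)} = J + l$
$m{\left(N,M \right)} = -3 + \frac{1}{4 M}$
$P{\left(O,H \right)} = - \frac{49}{16} + H$ ($P{\left(O,H \right)} = \left(-3 + \frac{1}{4 \left(-4\right)}\right) + H = \left(-3 + \frac{1}{4} \left(- \frac{1}{4}\right)\right) + H = \left(-3 - \frac{1}{16}\right) + H = - \frac{49}{16} + H$)
$\frac{R}{P{\left(45,15 \right)}} = - \frac{2283}{- \frac{49}{16} + 15} = - \frac{2283}{\frac{191}{16}} = \left(-2283\right) \frac{16}{191} = - \frac{36528}{191}$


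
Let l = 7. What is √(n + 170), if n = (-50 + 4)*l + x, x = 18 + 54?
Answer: 4*I*√5 ≈ 8.9443*I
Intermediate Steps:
x = 72
n = -250 (n = (-50 + 4)*7 + 72 = -46*7 + 72 = -322 + 72 = -250)
√(n + 170) = √(-250 + 170) = √(-80) = 4*I*√5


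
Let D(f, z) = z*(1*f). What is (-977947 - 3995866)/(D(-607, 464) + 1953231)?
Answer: -4973813/1671583 ≈ -2.9755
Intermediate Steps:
D(f, z) = f*z (D(f, z) = z*f = f*z)
(-977947 - 3995866)/(D(-607, 464) + 1953231) = (-977947 - 3995866)/(-607*464 + 1953231) = -4973813/(-281648 + 1953231) = -4973813/1671583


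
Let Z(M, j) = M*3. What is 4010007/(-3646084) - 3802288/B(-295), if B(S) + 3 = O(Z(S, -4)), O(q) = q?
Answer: 1732487569247/404715324 ≈ 4280.8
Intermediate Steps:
Z(M, j) = 3*M
B(S) = -3 + 3*S
4010007/(-3646084) - 3802288/B(-295) = 4010007/(-3646084) - 3802288/(-3 + 3*(-295)) = 4010007*(-1/3646084) - 3802288/(-3 - 885) = -4010007/3646084 - 3802288/(-888) = -4010007/3646084 - 3802288*(-1/888) = -4010007/3646084 + 475286/111 = 1732487569247/404715324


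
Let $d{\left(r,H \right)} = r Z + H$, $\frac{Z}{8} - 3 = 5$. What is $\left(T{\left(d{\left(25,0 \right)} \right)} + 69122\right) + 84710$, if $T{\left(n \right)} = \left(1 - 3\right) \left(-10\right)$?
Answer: $153852$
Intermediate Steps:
$Z = 64$ ($Z = 24 + 8 \cdot 5 = 24 + 40 = 64$)
$d{\left(r,H \right)} = H + 64 r$ ($d{\left(r,H \right)} = r 64 + H = 64 r + H = H + 64 r$)
$T{\left(n \right)} = 20$ ($T{\left(n \right)} = \left(-2\right) \left(-10\right) = 20$)
$\left(T{\left(d{\left(25,0 \right)} \right)} + 69122\right) + 84710 = \left(20 + 69122\right) + 84710 = 69142 + 84710 = 153852$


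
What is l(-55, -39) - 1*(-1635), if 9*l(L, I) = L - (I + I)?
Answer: 14738/9 ≈ 1637.6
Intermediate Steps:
l(L, I) = -2*I/9 + L/9 (l(L, I) = (L - (I + I))/9 = (L - 2*I)/9 = -2*I/9 + L/9)
l(-55, -39) - 1*(-1635) = (-2/9*(-39) + (⅑)*(-55)) - 1*(-1635) = (26/3 - 55/9) + 1635 = 23/9 + 1635 = 14738/9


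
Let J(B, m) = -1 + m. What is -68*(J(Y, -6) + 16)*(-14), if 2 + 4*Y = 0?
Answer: 8568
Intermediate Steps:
Y = -1/2 (Y = -1/2 + (1/4)*0 = -1/2 + 0 = -1/2 ≈ -0.50000)
-68*(J(Y, -6) + 16)*(-14) = -68*((-1 - 6) + 16)*(-14) = -68*(-7 + 16)*(-14) = -612*(-14) = -68*(-126) = 8568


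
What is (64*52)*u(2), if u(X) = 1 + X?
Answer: 9984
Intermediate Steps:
(64*52)*u(2) = (64*52)*(1 + 2) = 3328*3 = 9984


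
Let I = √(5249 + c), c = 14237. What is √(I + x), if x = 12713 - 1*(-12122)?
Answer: √(24835 + √19486) ≈ 158.03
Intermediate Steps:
x = 24835 (x = 12713 + 12122 = 24835)
I = √19486 (I = √(5249 + 14237) = √19486 ≈ 139.59)
√(I + x) = √(√19486 + 24835) = √(24835 + √19486)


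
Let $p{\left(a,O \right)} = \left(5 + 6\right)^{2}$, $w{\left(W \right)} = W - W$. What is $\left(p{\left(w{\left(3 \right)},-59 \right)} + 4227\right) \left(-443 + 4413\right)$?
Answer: $17261560$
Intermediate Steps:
$w{\left(W \right)} = 0$
$p{\left(a,O \right)} = 121$ ($p{\left(a,O \right)} = 11^{2} = 121$)
$\left(p{\left(w{\left(3 \right)},-59 \right)} + 4227\right) \left(-443 + 4413\right) = \left(121 + 4227\right) \left(-443 + 4413\right) = 4348 \cdot 3970 = 17261560$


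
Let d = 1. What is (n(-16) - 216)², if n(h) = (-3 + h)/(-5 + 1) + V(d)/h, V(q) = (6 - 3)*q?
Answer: 11444689/256 ≈ 44706.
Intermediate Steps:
V(q) = 3*q
n(h) = ¾ + 3/h - h/4 (n(h) = (-3 + h)/(-5 + 1) + (3*1)/h = (-3 + h)/(-4) + 3/h = (-3 + h)*(-¼) + 3/h = (¾ - h/4) + 3/h = ¾ + 3/h - h/4)
(n(-16) - 216)² = ((¼)*(12 - 1*(-16)*(-3 - 16))/(-16) - 216)² = ((¼)*(-1/16)*(12 - 1*(-16)*(-19)) - 216)² = ((¼)*(-1/16)*(12 - 304) - 216)² = ((¼)*(-1/16)*(-292) - 216)² = (73/16 - 216)² = (-3383/16)² = 11444689/256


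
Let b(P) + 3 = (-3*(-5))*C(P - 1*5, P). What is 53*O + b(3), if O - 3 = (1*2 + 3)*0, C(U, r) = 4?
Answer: 216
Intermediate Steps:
b(P) = 57 (b(P) = -3 - 3*(-5)*4 = -3 + 15*4 = -3 + 60 = 57)
O = 3 (O = 3 + (1*2 + 3)*0 = 3 + (2 + 3)*0 = 3 + 5*0 = 3 + 0 = 3)
53*O + b(3) = 53*3 + 57 = 159 + 57 = 216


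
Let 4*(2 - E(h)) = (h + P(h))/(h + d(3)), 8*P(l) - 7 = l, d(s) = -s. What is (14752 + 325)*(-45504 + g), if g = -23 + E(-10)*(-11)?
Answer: -285671020267/416 ≈ -6.8671e+8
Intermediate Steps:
P(l) = 7/8 + l/8
E(h) = 2 - (7/8 + 9*h/8)/(4*(-3 + h)) (E(h) = 2 - (h + (7/8 + h/8))/(4*(h - 1*3)) = 2 - (7/8 + 9*h/8)/(4*(h - 3)) = 2 - (7/8 + 9*h/8)/(4*(-3 + h)))
g = -17807/416 (g = -23 + ((-199 + 55*(-10))/(32*(-3 - 10)))*(-11) = -23 + ((1/32)*(-199 - 550)/(-13))*(-11) = -23 + ((1/32)*(-1/13)*(-749))*(-11) = -23 + (749/416)*(-11) = -23 - 8239/416 = -17807/416 ≈ -42.805)
(14752 + 325)*(-45504 + g) = (14752 + 325)*(-45504 - 17807/416) = 15077*(-18947471/416) = -285671020267/416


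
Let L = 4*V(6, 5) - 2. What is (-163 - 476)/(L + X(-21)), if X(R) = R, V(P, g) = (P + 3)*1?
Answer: -639/13 ≈ -49.154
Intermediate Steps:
V(P, g) = 3 + P (V(P, g) = (3 + P)*1 = 3 + P)
L = 34 (L = 4*(3 + 6) - 2 = 4*9 - 2 = 36 - 2 = 34)
(-163 - 476)/(L + X(-21)) = (-163 - 476)/(34 - 21) = -639/13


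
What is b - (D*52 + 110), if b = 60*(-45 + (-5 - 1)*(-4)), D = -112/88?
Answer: -14342/11 ≈ -1303.8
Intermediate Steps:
D = -14/11 (D = -112*1/88 = -14/11 ≈ -1.2727)
b = -1260 (b = 60*(-45 - 6*(-4)) = 60*(-45 + 24) = 60*(-21) = -1260)
b - (D*52 + 110) = -1260 - (-14/11*52 + 110) = -1260 - (-728/11 + 110) = -1260 - 1*482/11 = -1260 - 482/11 = -14342/11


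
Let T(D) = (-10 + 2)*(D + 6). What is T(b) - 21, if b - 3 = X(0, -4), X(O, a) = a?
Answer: -61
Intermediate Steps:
b = -1 (b = 3 - 4 = -1)
T(D) = -48 - 8*D (T(D) = -8*(6 + D) = -48 - 8*D)
T(b) - 21 = (-48 - 8*(-1)) - 21 = (-48 + 8) - 21 = -40 - 21 = -61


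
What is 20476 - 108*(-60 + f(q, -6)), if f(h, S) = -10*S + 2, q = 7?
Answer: 20260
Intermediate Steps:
f(h, S) = 2 - 10*S
20476 - 108*(-60 + f(q, -6)) = 20476 - 108*(-60 + (2 - 10*(-6))) = 20476 - 108*(-60 + (2 + 60)) = 20476 - 108*(-60 + 62) = 20476 - 108*2 = 20476 - 1*216 = 20476 - 216 = 20260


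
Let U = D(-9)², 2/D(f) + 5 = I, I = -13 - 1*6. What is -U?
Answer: -1/144 ≈ -0.0069444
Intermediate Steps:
I = -19 (I = -13 - 6 = -19)
D(f) = -1/12 (D(f) = 2/(-5 - 19) = 2/(-24) = 2*(-1/24) = -1/12)
U = 1/144 (U = (-1/12)² = 1/144 ≈ 0.0069444)
-U = -1*1/144 = -1/144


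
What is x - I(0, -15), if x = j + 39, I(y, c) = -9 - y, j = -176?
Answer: -128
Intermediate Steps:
x = -137 (x = -176 + 39 = -137)
x - I(0, -15) = -137 - (-9 - 1*0) = -137 - (-9 + 0) = -137 - 1*(-9) = -137 + 9 = -128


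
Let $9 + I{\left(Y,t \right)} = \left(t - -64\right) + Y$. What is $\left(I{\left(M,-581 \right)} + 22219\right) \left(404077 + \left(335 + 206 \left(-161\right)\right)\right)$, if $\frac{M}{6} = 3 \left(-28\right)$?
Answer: $7866331494$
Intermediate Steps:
$M = -504$ ($M = 6 \cdot 3 \left(-28\right) = 6 \left(-84\right) = -504$)
$I{\left(Y,t \right)} = 55 + Y + t$ ($I{\left(Y,t \right)} = -9 + \left(\left(t - -64\right) + Y\right) = -9 + \left(\left(t + 64\right) + Y\right) = -9 + \left(\left(64 + t\right) + Y\right) = -9 + \left(64 + Y + t\right) = 55 + Y + t$)
$\left(I{\left(M,-581 \right)} + 22219\right) \left(404077 + \left(335 + 206 \left(-161\right)\right)\right) = \left(\left(55 - 504 - 581\right) + 22219\right) \left(404077 + \left(335 + 206 \left(-161\right)\right)\right) = \left(-1030 + 22219\right) \left(404077 + \left(335 - 33166\right)\right) = 21189 \left(404077 - 32831\right) = 21189 \cdot 371246 = 7866331494$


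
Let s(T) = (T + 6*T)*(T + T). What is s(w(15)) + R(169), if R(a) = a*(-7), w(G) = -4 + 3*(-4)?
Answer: 2401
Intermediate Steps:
w(G) = -16 (w(G) = -4 - 12 = -16)
R(a) = -7*a
s(T) = 14*T**2 (s(T) = (7*T)*(2*T) = 14*T**2)
s(w(15)) + R(169) = 14*(-16)**2 - 7*169 = 14*256 - 1183 = 3584 - 1183 = 2401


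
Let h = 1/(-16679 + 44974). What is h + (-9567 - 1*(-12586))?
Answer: 85422606/28295 ≈ 3019.0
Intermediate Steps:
h = 1/28295 ≈ 3.5342e-5
h + (-9567 - 1*(-12586)) = 1/28295 + (-9567 - 1*(-12586)) = 1/28295 + (-9567 + 12586) = 1/28295 + 3019 = 85422606/28295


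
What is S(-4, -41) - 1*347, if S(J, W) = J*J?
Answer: -331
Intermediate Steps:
S(J, W) = J²
S(-4, -41) - 1*347 = (-4)² - 1*347 = 16 - 347 = -331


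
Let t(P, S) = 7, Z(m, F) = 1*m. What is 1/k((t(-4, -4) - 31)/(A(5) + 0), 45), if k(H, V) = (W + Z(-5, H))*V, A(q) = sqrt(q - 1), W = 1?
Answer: -1/180 ≈ -0.0055556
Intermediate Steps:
Z(m, F) = m
A(q) = sqrt(-1 + q)
k(H, V) = -4*V (k(H, V) = (1 - 5)*V = -4*V)
1/k((t(-4, -4) - 31)/(A(5) + 0), 45) = 1/(-4*45) = 1/(-180) = -1/180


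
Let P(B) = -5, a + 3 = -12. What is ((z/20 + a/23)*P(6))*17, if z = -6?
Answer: 3723/46 ≈ 80.935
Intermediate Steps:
a = -15 (a = -3 - 12 = -15)
((z/20 + a/23)*P(6))*17 = ((-6/20 - 15/23)*(-5))*17 = ((-6*1/20 - 15*1/23)*(-5))*17 = ((-3/10 - 15/23)*(-5))*17 = -219/230*(-5)*17 = (219/46)*17 = 3723/46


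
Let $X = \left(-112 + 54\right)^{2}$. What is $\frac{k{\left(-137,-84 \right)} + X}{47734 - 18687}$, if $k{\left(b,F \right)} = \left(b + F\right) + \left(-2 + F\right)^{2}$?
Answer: $\frac{10539}{29047} \approx 0.36283$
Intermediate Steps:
$X = 3364$ ($X = \left(-58\right)^{2} = 3364$)
$k{\left(b,F \right)} = F + b + \left(-2 + F\right)^{2}$ ($k{\left(b,F \right)} = \left(F + b\right) + \left(-2 + F\right)^{2} = F + b + \left(-2 + F\right)^{2}$)
$\frac{k{\left(-137,-84 \right)} + X}{47734 - 18687} = \frac{\left(-84 - 137 + \left(-2 - 84\right)^{2}\right) + 3364}{47734 - 18687} = \frac{\left(-84 - 137 + \left(-86\right)^{2}\right) + 3364}{29047} = \left(\left(-84 - 137 + 7396\right) + 3364\right) \frac{1}{29047} = \left(7175 + 3364\right) \frac{1}{29047} = 10539 \cdot \frac{1}{29047} = \frac{10539}{29047}$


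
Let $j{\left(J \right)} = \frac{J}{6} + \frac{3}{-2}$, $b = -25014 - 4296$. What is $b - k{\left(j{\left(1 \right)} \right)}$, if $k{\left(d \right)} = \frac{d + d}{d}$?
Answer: $-29312$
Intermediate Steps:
$b = -29310$ ($b = -25014 - 4296 = -29310$)
$j{\left(J \right)} = - \frac{3}{2} + \frac{J}{6}$ ($j{\left(J \right)} = J \frac{1}{6} + 3 \left(- \frac{1}{2}\right) = \frac{J}{6} - \frac{3}{2} = - \frac{3}{2} + \frac{J}{6}$)
$k{\left(d \right)} = 2$ ($k{\left(d \right)} = \frac{2 d}{d} = 2$)
$b - k{\left(j{\left(1 \right)} \right)} = -29310 - 2 = -29312$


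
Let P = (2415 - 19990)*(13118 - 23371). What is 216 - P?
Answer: -180196259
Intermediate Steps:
P = 180196475 (P = -17575*(-10253) = 180196475)
216 - P = 216 - 1*180196475 = 216 - 180196475 = -180196259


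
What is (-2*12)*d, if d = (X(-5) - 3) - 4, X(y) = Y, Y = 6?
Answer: 24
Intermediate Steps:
X(y) = 6
d = -1 (d = (6 - 3) - 4 = 3 - 4 = -1)
(-2*12)*d = -2*12*(-1) = -24*(-1) = 24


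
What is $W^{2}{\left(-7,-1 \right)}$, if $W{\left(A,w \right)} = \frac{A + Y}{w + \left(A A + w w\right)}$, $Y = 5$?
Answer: $\frac{4}{2401} \approx 0.001666$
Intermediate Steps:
$W{\left(A,w \right)} = \frac{5 + A}{w + A^{2} + w^{2}}$ ($W{\left(A,w \right)} = \frac{A + 5}{w + \left(A A + w w\right)} = \frac{5 + A}{w + \left(A^{2} + w^{2}\right)} = \frac{5 + A}{w + A^{2} + w^{2}}$)
$W^{2}{\left(-7,-1 \right)} = \left(\frac{5 - 7}{-1 + \left(-7\right)^{2} + \left(-1\right)^{2}}\right)^{2} = \left(\frac{1}{-1 + 49 + 1} \left(-2\right)\right)^{2} = \left(\frac{1}{49} \left(-2\right)\right)^{2} = \left(- \frac{2}{49}\right)^{2} = \frac{4}{2401}$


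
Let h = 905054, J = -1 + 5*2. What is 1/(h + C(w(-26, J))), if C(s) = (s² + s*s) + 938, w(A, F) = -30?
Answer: 1/907792 ≈ 1.1016e-6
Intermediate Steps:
J = 9 (J = -1 + 10 = 9)
C(s) = 938 + 2*s² (C(s) = (s² + s²) + 938 = 2*s² + 938 = 938 + 2*s²)
1/(h + C(w(-26, J))) = 1/(905054 + (938 + 2*(-30)²)) = 1/(905054 + (938 + 2*900)) = 1/(905054 + (938 + 1800)) = 1/(905054 + 2738) = 1/907792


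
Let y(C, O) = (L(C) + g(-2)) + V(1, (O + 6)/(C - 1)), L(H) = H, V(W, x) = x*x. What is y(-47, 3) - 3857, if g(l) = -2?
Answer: -999927/256 ≈ -3906.0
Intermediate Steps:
V(W, x) = x²
y(C, O) = -2 + C + (6 + O)²/(-1 + C)² (y(C, O) = (C - 2) + ((O + 6)/(C - 1))² = (-2 + C) + ((6 + O)/(-1 + C))² = (-2 + C) + (6 + O)²/(-1 + C)² = -2 + C + (6 + O)²/(-1 + C)²)
y(-47, 3) - 3857 = (-2 - 47 + (6 + 3)²/(-1 - 47)²) - 3857 = (-2 - 47 + 9²/(-48)²) - 3857 = (-2 - 47 + (1/2304)*81) - 3857 = (-2 - 47 + 9/256) - 3857 = -12535/256 - 3857 = -999927/256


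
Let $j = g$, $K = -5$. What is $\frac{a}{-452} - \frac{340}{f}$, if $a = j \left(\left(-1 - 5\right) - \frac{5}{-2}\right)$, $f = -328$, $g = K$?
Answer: $\frac{36985}{37064} \approx 0.99787$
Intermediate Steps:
$g = -5$
$j = -5$
$a = \frac{35}{2}$ ($a = - 5 \left(\left(-1 - 5\right) - \frac{5}{-2}\right) = - 5 \left(-6 - - \frac{5}{2}\right) = - 5 \left(-6 + \frac{5}{2}\right) = \left(-5\right) \left(- \frac{7}{2}\right) = \frac{35}{2} \approx 17.5$)
$\frac{a}{-452} - \frac{340}{f} = \frac{35}{2 \left(-452\right)} - \frac{340}{-328} = \frac{35}{2} \left(- \frac{1}{452}\right) - - \frac{85}{82} = - \frac{35}{904} + \frac{85}{82} = \frac{36985}{37064}$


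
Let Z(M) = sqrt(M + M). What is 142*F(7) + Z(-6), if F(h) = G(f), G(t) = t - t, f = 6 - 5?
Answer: 2*I*sqrt(3) ≈ 3.4641*I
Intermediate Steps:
f = 1
G(t) = 0
F(h) = 0
Z(M) = sqrt(2)*sqrt(M) (Z(M) = sqrt(2*M) = sqrt(2)*sqrt(M))
142*F(7) + Z(-6) = 142*0 + sqrt(2)*sqrt(-6) = 0 + sqrt(2)*(I*sqrt(6)) = 0 + 2*I*sqrt(3) = 2*I*sqrt(3)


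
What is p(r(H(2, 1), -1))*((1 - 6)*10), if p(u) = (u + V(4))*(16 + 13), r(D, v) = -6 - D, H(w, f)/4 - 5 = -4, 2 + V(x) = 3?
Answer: 13050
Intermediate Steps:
V(x) = 1 (V(x) = -2 + 3 = 1)
H(w, f) = 4 (H(w, f) = 20 + 4*(-4) = 20 - 16 = 4)
p(u) = 29 + 29*u (p(u) = (u + 1)*(16 + 13) = (1 + u)*29 = 29 + 29*u)
p(r(H(2, 1), -1))*((1 - 6)*10) = (29 + 29*(-6 - 1*4))*((1 - 6)*10) = (29 + 29*(-6 - 4))*(-5*10) = (29 + 29*(-10))*(-50) = (29 - 290)*(-50) = -261*(-50) = 13050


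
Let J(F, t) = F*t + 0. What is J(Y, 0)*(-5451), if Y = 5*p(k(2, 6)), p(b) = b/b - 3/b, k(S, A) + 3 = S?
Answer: 0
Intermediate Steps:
k(S, A) = -3 + S
p(b) = 1 - 3/b
Y = 20 (Y = 5*((-3 + (-3 + 2))/(-3 + 2)) = 5*((-3 - 1)/(-1)) = 5*(-1*(-4)) = 5*4 = 20)
J(F, t) = F*t
J(Y, 0)*(-5451) = (20*0)*(-5451) = 0*(-5451) = 0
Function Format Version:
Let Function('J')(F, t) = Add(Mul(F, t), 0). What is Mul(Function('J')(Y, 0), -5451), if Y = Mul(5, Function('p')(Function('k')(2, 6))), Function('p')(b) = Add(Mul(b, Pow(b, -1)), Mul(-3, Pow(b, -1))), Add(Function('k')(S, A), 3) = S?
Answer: 0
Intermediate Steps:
Function('k')(S, A) = Add(-3, S)
Function('p')(b) = Add(1, Mul(-3, Pow(b, -1)))
Y = 20 (Y = Mul(5, Mul(Pow(Add(-3, 2), -1), Add(-3, Add(-3, 2)))) = Mul(5, Mul(Pow(-1, -1), Add(-3, -1))) = Mul(5, Mul(-1, -4)) = Mul(5, 4) = 20)
Function('J')(F, t) = Mul(F, t)
Mul(Function('J')(Y, 0), -5451) = Mul(Mul(20, 0), -5451) = Mul(0, -5451) = 0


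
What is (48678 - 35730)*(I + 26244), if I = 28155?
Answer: 704358252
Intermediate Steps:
(48678 - 35730)*(I + 26244) = (48678 - 35730)*(28155 + 26244) = 12948*54399 = 704358252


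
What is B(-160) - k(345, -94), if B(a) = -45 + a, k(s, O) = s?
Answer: -550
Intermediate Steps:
B(-160) - k(345, -94) = (-45 - 160) - 1*345 = -205 - 345 = -550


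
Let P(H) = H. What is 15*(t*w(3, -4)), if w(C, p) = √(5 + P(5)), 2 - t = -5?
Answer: 105*√10 ≈ 332.04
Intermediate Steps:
t = 7 (t = 2 - 1*(-5) = 2 + 5 = 7)
w(C, p) = √10 (w(C, p) = √(5 + 5) = √10)
15*(t*w(3, -4)) = 15*(7*√10) = 105*√10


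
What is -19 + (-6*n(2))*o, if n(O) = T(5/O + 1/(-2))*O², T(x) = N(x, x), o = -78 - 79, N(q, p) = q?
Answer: 7517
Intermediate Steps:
o = -157
T(x) = x
n(O) = O²*(-½ + 5/O) (n(O) = (5/O + 1/(-2))*O² = (5/O + 1*(-½))*O² = (5/O - ½)*O² = (-½ + 5/O)*O² = O²*(-½ + 5/O))
-19 + (-6*n(2))*o = -19 - 3*2*(10 - 1*2)*(-157) = -19 - 3*2*(10 - 2)*(-157) = -19 - 3*2*8*(-157) = -19 - 6*8*(-157) = -19 - 48*(-157) = -19 + 7536 = 7517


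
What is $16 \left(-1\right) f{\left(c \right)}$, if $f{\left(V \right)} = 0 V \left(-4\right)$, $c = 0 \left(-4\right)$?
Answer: $0$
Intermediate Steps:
$c = 0$
$f{\left(V \right)} = 0$ ($f{\left(V \right)} = 0 \left(-4\right) = 0$)
$16 \left(-1\right) f{\left(c \right)} = 16 \left(-1\right) 0 = \left(-16\right) 0 = 0$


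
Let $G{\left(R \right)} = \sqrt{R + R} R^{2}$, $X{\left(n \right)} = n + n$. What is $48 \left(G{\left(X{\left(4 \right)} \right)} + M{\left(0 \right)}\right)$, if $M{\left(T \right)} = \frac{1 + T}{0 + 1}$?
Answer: $12336$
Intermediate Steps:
$X{\left(n \right)} = 2 n$
$G{\left(R \right)} = \sqrt{2} R^{\frac{5}{2}}$ ($G{\left(R \right)} = \sqrt{2 R} R^{2} = \sqrt{2} \sqrt{R} R^{2} = \sqrt{2} R^{\frac{5}{2}}$)
$M{\left(T \right)} = 1 + T$ ($M{\left(T \right)} = \frac{1 + T}{1} = \left(1 + T\right) 1 = 1 + T$)
$48 \left(G{\left(X{\left(4 \right)} \right)} + M{\left(0 \right)}\right) = 48 \left(\sqrt{2} \left(2 \cdot 4\right)^{\frac{5}{2}} + \left(1 + 0\right)\right) = 48 \left(\sqrt{2} \cdot 8^{\frac{5}{2}} + 1\right) = 48 \left(\sqrt{2} \cdot 128 \sqrt{2} + 1\right) = 48 \left(256 + 1\right) = 48 \cdot 257 = 12336$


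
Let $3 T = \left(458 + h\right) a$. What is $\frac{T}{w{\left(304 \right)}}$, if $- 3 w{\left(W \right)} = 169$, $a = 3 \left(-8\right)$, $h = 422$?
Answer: $\frac{21120}{169} \approx 124.97$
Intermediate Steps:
$a = -24$
$w{\left(W \right)} = - \frac{169}{3}$ ($w{\left(W \right)} = \left(- \frac{1}{3}\right) 169 = - \frac{169}{3}$)
$T = -7040$ ($T = \frac{\left(458 + 422\right) \left(-24\right)}{3} = \frac{880 \left(-24\right)}{3} = \frac{1}{3} \left(-21120\right) = -7040$)
$\frac{T}{w{\left(304 \right)}} = - \frac{7040}{- \frac{169}{3}} = \left(-7040\right) \left(- \frac{3}{169}\right) = \frac{21120}{169}$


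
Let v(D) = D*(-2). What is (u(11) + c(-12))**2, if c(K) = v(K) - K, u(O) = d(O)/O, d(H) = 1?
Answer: 157609/121 ≈ 1302.6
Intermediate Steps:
v(D) = -2*D
u(O) = 1/O
c(K) = -3*K (c(K) = -2*K - K = -3*K)
(u(11) + c(-12))**2 = (1/11 - 3*(-12))**2 = (1/11 + 36)**2 = (397/11)**2 = 157609/121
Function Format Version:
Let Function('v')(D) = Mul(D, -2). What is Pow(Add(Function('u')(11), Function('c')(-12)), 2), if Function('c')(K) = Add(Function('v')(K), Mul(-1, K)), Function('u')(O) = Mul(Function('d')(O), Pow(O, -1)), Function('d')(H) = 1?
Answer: Rational(157609, 121) ≈ 1302.6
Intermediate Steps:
Function('v')(D) = Mul(-2, D)
Function('u')(O) = Pow(O, -1) (Function('u')(O) = Mul(1, Pow(O, -1)) = Pow(O, -1))
Function('c')(K) = Mul(-3, K) (Function('c')(K) = Add(Mul(-2, K), Mul(-1, K)) = Mul(-3, K))
Pow(Add(Function('u')(11), Function('c')(-12)), 2) = Pow(Add(Pow(11, -1), Mul(-3, -12)), 2) = Pow(Add(Rational(1, 11), 36), 2) = Pow(Rational(397, 11), 2) = Rational(157609, 121)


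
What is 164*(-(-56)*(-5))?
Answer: -45920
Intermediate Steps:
164*(-(-56)*(-5)) = 164*(-14*20) = 164*(-280) = -45920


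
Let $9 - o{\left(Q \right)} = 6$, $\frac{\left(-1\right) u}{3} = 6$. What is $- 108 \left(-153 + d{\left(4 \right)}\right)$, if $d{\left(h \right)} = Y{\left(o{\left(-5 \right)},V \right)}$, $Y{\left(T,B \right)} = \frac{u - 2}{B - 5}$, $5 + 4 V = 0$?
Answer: $\frac{80892}{5} \approx 16178.0$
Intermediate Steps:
$u = -18$ ($u = \left(-3\right) 6 = -18$)
$o{\left(Q \right)} = 3$ ($o{\left(Q \right)} = 9 - 6 = 3$)
$V = - \frac{5}{4}$ ($V = - \frac{5}{4} + \frac{1}{4} \cdot 0 = - \frac{5}{4} + 0 = - \frac{5}{4} \approx -1.25$)
$Y{\left(T,B \right)} = - \frac{20}{-5 + B}$ ($Y{\left(T,B \right)} = \frac{-18 - 2}{B - 5} = - \frac{20}{-5 + B}$)
$d{\left(h \right)} = \frac{16}{5}$ ($d{\left(h \right)} = - \frac{20}{-5 - \frac{5}{4}} = - \frac{20}{- \frac{25}{4}} = \left(-20\right) \left(- \frac{4}{25}\right) = \frac{16}{5}$)
$- 108 \left(-153 + d{\left(4 \right)}\right) = - 108 \left(-153 + \frac{16}{5}\right) = \left(-108\right) \left(- \frac{749}{5}\right) = \frac{80892}{5}$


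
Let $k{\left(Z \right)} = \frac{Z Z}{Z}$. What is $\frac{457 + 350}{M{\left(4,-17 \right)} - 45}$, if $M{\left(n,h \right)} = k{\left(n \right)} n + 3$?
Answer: $- \frac{807}{26} \approx -31.038$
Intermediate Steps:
$k{\left(Z \right)} = Z$ ($k{\left(Z \right)} = \frac{Z^{2}}{Z} = Z$)
$M{\left(n,h \right)} = 3 + n^{2}$ ($M{\left(n,h \right)} = n n + 3 = n^{2} + 3 = 3 + n^{2}$)
$\frac{457 + 350}{M{\left(4,-17 \right)} - 45} = \frac{457 + 350}{\left(3 + 4^{2}\right) - 45} = \frac{807}{\left(3 + 16\right) - 45} = \frac{807}{19 - 45} = \frac{807}{-26} = 807 \left(- \frac{1}{26}\right) = - \frac{807}{26}$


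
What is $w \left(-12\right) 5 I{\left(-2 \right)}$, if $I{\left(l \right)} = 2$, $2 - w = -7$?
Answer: $-1080$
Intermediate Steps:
$w = 9$ ($w = 2 - -7 = 2 + 7 = 9$)
$w \left(-12\right) 5 I{\left(-2 \right)} = 9 \left(-12\right) 5 \cdot 2 = \left(-108\right) 10 = -1080$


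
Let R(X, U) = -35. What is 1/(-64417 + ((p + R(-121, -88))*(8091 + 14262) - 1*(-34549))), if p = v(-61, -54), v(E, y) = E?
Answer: -1/2175756 ≈ -4.5961e-7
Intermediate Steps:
p = -61
1/(-64417 + ((p + R(-121, -88))*(8091 + 14262) - 1*(-34549))) = 1/(-64417 + ((-61 - 35)*(8091 + 14262) - 1*(-34549))) = 1/(-64417 + (-96*22353 + 34549)) = 1/(-64417 + (-2145888 + 34549)) = 1/(-64417 - 2111339) = 1/(-2175756) = -1/2175756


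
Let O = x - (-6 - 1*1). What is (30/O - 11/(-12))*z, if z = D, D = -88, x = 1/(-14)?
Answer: -134354/291 ≈ -461.70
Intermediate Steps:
x = -1/14 ≈ -0.071429
O = 97/14 (O = -1/14 - (-6 - 1*1) = -1/14 - (-6 - 1) = -1/14 - 1*(-7) = -1/14 + 7 = 97/14 ≈ 6.9286)
z = -88
(30/O - 11/(-12))*z = (30/(97/14) - 11/(-12))*(-88) = (30*(14/97) - 11*(-1/12))*(-88) = (420/97 + 11/12)*(-88) = (6107/1164)*(-88) = -134354/291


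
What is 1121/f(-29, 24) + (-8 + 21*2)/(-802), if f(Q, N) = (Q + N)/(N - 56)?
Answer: 14384587/2005 ≈ 7174.4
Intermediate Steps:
f(Q, N) = (N + Q)/(-56 + N)
1121/f(-29, 24) + (-8 + 21*2)/(-802) = 1121/(((24 - 29)/(-56 + 24))) + (-8 + 21*2)/(-802) = 1121/((-5/(-32))) + (-8 + 42)*(-1/802) = 1121/((-1/32*(-5))) + 34*(-1/802) = 1121/(5/32) - 17/401 = 1121*(32/5) - 17/401 = 35872/5 - 17/401 = 14384587/2005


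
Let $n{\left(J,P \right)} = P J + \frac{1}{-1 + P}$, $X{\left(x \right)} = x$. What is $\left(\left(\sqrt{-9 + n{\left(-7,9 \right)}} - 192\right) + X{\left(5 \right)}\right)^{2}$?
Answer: $\frac{279177}{8} - \frac{935 i \sqrt{46}}{2} \approx 34897.0 - 3170.7 i$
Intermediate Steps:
$n{\left(J,P \right)} = \frac{1}{-1 + P} + J P$ ($n{\left(J,P \right)} = J P + \frac{1}{-1 + P} = \frac{1}{-1 + P} + J P$)
$\left(\left(\sqrt{-9 + n{\left(-7,9 \right)}} - 192\right) + X{\left(5 \right)}\right)^{2} = \left(\left(\sqrt{-9 + \frac{1 - 7 \cdot 9^{2} - \left(-7\right) 9}{-1 + 9}} - 192\right) + 5\right)^{2} = \left(\left(\sqrt{-9 + \frac{1 - 567 + 63}{8}} - 192\right) + 5\right)^{2} = \left(\left(\sqrt{-9 + \frac{1}{8} \left(-503\right)} - 192\right) + 5\right)^{2} = \left(\left(\sqrt{-9 - \frac{503}{8}} - 192\right) + 5\right)^{2} = \left(\left(\sqrt{- \frac{575}{8}} - 192\right) + 5\right)^{2} = \left(\left(\frac{5 i \sqrt{46}}{4} - 192\right) + 5\right)^{2} = \left(\left(-192 + \frac{5 i \sqrt{46}}{4}\right) + 5\right)^{2} = \left(-187 + \frac{5 i \sqrt{46}}{4}\right)^{2}$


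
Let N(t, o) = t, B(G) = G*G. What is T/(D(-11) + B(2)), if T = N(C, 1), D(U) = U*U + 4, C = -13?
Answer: -13/129 ≈ -0.10078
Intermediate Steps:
D(U) = 4 + U**2 (D(U) = U**2 + 4 = 4 + U**2)
B(G) = G**2
T = -13
T/(D(-11) + B(2)) = -13/((4 + (-11)**2) + 2**2) = -13/((4 + 121) + 4) = -13/(125 + 4) = -13/129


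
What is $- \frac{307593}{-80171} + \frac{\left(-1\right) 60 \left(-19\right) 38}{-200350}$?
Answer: $\frac{447332691}{123555845} \approx 3.6205$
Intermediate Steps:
$- \frac{307593}{-80171} + \frac{\left(-1\right) 60 \left(-19\right) 38}{-200350} = \left(-307593\right) \left(- \frac{1}{80171}\right) + - \left(-1140\right) 38 \left(- \frac{1}{200350}\right) = \frac{23661}{6167} + \left(-1\right) \left(-43320\right) \left(- \frac{1}{200350}\right) = \frac{23661}{6167} + 43320 \left(- \frac{1}{200350}\right) = \frac{23661}{6167} - \frac{4332}{20035} = \frac{447332691}{123555845}$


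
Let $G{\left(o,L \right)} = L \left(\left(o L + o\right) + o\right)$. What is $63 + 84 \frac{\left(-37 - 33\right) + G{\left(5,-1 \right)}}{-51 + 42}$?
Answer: $763$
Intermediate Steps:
$G{\left(o,L \right)} = L \left(2 o + L o\right)$ ($G{\left(o,L \right)} = L \left(\left(L o + o\right) + o\right) = L \left(\left(o + L o\right) + o\right) = L \left(2 o + L o\right)$)
$63 + 84 \frac{\left(-37 - 33\right) + G{\left(5,-1 \right)}}{-51 + 42} = 63 + 84 \frac{\left(-37 - 33\right) - 5 \left(2 - 1\right)}{-51 + 42} = 63 + 84 \frac{\left(-37 - 33\right) - 5 \cdot 1}{-9} = 63 + 84 \left(-70 - 5\right) \left(- \frac{1}{9}\right) = 63 + 84 \left(\left(-75\right) \left(- \frac{1}{9}\right)\right) = 63 + 84 \cdot \frac{25}{3} = 63 + 700 = 763$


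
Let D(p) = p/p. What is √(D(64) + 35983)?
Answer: 4*√2249 ≈ 189.69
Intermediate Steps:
D(p) = 1
√(D(64) + 35983) = √(1 + 35983) = √35984 = 4*√2249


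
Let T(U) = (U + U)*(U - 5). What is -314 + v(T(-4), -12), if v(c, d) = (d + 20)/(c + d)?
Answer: -4708/15 ≈ -313.87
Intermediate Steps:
T(U) = 2*U*(-5 + U) (T(U) = (2*U)*(-5 + U) = 2*U*(-5 + U))
v(c, d) = (20 + d)/(c + d)
-314 + v(T(-4), -12) = -314 + (20 - 12)/(2*(-4)*(-5 - 4) - 12) = -314 + 8/(2*(-4)*(-9) - 12) = -314 + 8/(72 - 12) = -314 + 8/60 = -314 + (1/60)*8 = -314 + 2/15 = -4708/15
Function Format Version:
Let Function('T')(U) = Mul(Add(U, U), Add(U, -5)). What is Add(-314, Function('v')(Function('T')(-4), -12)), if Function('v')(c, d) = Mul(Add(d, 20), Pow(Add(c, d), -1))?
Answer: Rational(-4708, 15) ≈ -313.87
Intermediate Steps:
Function('T')(U) = Mul(2, U, Add(-5, U)) (Function('T')(U) = Mul(Mul(2, U), Add(-5, U)) = Mul(2, U, Add(-5, U)))
Function('v')(c, d) = Mul(Pow(Add(c, d), -1), Add(20, d)) (Function('v')(c, d) = Mul(Add(20, d), Pow(Add(c, d), -1)) = Mul(Pow(Add(c, d), -1), Add(20, d)))
Add(-314, Function('v')(Function('T')(-4), -12)) = Add(-314, Mul(Pow(Add(Mul(2, -4, Add(-5, -4)), -12), -1), Add(20, -12))) = Add(-314, Mul(Pow(Add(Mul(2, -4, -9), -12), -1), 8)) = Add(-314, Mul(Pow(Add(72, -12), -1), 8)) = Add(-314, Mul(Pow(60, -1), 8)) = Add(-314, Mul(Rational(1, 60), 8)) = Add(-314, Rational(2, 15)) = Rational(-4708, 15)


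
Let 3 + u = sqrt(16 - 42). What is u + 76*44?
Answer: 3341 + I*sqrt(26) ≈ 3341.0 + 5.099*I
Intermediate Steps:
u = -3 + I*sqrt(26) (u = -3 + sqrt(16 - 42) = -3 + sqrt(-26) = -3 + I*sqrt(26) ≈ -3.0 + 5.099*I)
u + 76*44 = (-3 + I*sqrt(26)) + 76*44 = (-3 + I*sqrt(26)) + 3344 = 3341 + I*sqrt(26)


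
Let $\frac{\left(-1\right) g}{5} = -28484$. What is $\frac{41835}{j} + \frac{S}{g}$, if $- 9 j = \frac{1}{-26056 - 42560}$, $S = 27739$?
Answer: $\frac{3679414040468539}{142420} \approx 2.5835 \cdot 10^{10}$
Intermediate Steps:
$g = 142420$ ($g = \left(-5\right) \left(-28484\right) = 142420$)
$j = \frac{1}{617544}$ ($j = - \frac{1}{9 \left(-26056 - 42560\right)} = - \frac{1}{9 \left(-68616\right)} = \left(- \frac{1}{9}\right) \left(- \frac{1}{68616}\right) = \frac{1}{617544} \approx 1.6193 \cdot 10^{-6}$)
$\frac{41835}{j} + \frac{S}{g} = 41835 \frac{1}{\frac{1}{617544}} + \frac{27739}{142420} = 41835 \cdot 617544 + 27739 \cdot \frac{1}{142420} = 25834953240 + \frac{27739}{142420} = \frac{3679414040468539}{142420}$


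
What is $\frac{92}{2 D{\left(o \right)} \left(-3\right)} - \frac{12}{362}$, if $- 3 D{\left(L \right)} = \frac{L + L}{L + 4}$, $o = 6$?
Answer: $\frac{20797}{543} \approx 38.3$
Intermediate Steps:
$D{\left(L \right)} = - \frac{2 L}{3 \left(4 + L\right)}$ ($D{\left(L \right)} = - \frac{\left(L + L\right) \frac{1}{L + 4}}{3} = - \frac{2 L \frac{1}{4 + L}}{3} = - \frac{2 L}{3 \left(4 + L\right)}$)
$\frac{92}{2 D{\left(o \right)} \left(-3\right)} - \frac{12}{362} = \frac{92}{2 \left(\left(-2\right) 6 \frac{1}{12 + 3 \cdot 6}\right) \left(-3\right)} - \frac{12}{362} = \frac{92}{2 \left(\left(-2\right) 6 \frac{1}{12 + 18}\right) \left(-3\right)} - \frac{6}{181} = \frac{92}{2 \left(\left(-2\right) 6 \cdot \frac{1}{30}\right) \left(-3\right)} - \frac{6}{181} = \frac{92}{2 \left(- \frac{2}{5}\right) \left(-3\right)} - \frac{6}{181} = \frac{92}{\left(- \frac{4}{5}\right) \left(-3\right)} - \frac{6}{181} = \frac{92}{\frac{12}{5}} - \frac{6}{181} = 92 \cdot \frac{5}{12} - \frac{6}{181} = \frac{115}{3} - \frac{6}{181} = \frac{20797}{543}$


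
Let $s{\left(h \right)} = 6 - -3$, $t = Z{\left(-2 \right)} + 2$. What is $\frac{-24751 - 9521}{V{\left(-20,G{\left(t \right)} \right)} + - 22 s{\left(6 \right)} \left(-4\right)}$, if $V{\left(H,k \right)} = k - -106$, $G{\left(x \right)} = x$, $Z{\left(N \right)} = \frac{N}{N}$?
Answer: $- \frac{2016}{53} \approx -38.038$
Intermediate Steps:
$Z{\left(N \right)} = 1$
$t = 3$ ($t = 1 + 2 = 3$)
$s{\left(h \right)} = 9$ ($s{\left(h \right)} = 6 + 3 = 9$)
$V{\left(H,k \right)} = 106 + k$ ($V{\left(H,k \right)} = k + 106 = 106 + k$)
$\frac{-24751 - 9521}{V{\left(-20,G{\left(t \right)} \right)} + - 22 s{\left(6 \right)} \left(-4\right)} = \frac{-24751 - 9521}{\left(106 + 3\right) + \left(-22\right) 9 \left(-4\right)} = - \frac{34272}{109 - -792} = - \frac{34272}{109 + 792} = - \frac{34272}{901} = \left(-34272\right) \frac{1}{901} = - \frac{2016}{53}$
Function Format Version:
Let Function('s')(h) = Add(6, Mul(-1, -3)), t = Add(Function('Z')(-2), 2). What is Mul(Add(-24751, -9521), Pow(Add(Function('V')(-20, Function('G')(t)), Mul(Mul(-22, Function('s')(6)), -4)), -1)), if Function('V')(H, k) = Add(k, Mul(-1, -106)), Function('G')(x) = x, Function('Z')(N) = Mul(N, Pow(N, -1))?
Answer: Rational(-2016, 53) ≈ -38.038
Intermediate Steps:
Function('Z')(N) = 1
t = 3 (t = Add(1, 2) = 3)
Function('s')(h) = 9 (Function('s')(h) = Add(6, 3) = 9)
Function('V')(H, k) = Add(106, k) (Function('V')(H, k) = Add(k, 106) = Add(106, k))
Mul(Add(-24751, -9521), Pow(Add(Function('V')(-20, Function('G')(t)), Mul(Mul(-22, Function('s')(6)), -4)), -1)) = Mul(Add(-24751, -9521), Pow(Add(Add(106, 3), Mul(Mul(-22, 9), -4)), -1)) = Mul(-34272, Pow(Add(109, Mul(-198, -4)), -1)) = Mul(-34272, Pow(Add(109, 792), -1)) = Mul(-34272, Pow(901, -1)) = Mul(-34272, Rational(1, 901)) = Rational(-2016, 53)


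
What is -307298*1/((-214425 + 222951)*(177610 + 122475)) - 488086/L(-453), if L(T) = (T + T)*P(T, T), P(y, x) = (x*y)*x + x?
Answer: -90433315632145/718279184742433146 ≈ -0.00012590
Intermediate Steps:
P(y, x) = x + y*x² (P(y, x) = y*x² + x = x + y*x²)
L(T) = 2*T²*(1 + T²) (L(T) = (T + T)*(T*(1 + T*T)) = (2*T)*(T*(1 + T²)) = 2*T²*(1 + T²))
-307298*1/((-214425 + 222951)*(177610 + 122475)) - 488086/L(-453) = -307298*1/((-214425 + 222951)*(177610 + 122475)) - 488086*1/(410418*(1 + (-453)²)) = -307298/(300085*8526) - 488086*1/(410418*(1 + 205209)) = -307298/2558524710 - 488086/(2*205209*205210) = -307298*1/2558524710 - 488086/84221877780 = -153649/1279262355 - 488086*1/84221877780 = -153649/1279262355 - 244043/42110938890 = -90433315632145/718279184742433146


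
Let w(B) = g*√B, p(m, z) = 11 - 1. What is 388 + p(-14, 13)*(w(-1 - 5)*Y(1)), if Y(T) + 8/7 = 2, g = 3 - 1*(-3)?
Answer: 388 + 360*I*√6/7 ≈ 388.0 + 125.97*I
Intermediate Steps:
g = 6 (g = 3 + 3 = 6)
p(m, z) = 10
w(B) = 6*√B
Y(T) = 6/7 (Y(T) = -8/7 + 2 = 6/7)
388 + p(-14, 13)*(w(-1 - 5)*Y(1)) = 388 + 10*((6*√(-1 - 5))*(6/7)) = 388 + 10*((6*√(-6))*(6/7)) = 388 + 10*((6*(I*√6))*(6/7)) = 388 + 10*((6*I*√6)*(6/7)) = 388 + 10*(36*I*√6/7) = 388 + 360*I*√6/7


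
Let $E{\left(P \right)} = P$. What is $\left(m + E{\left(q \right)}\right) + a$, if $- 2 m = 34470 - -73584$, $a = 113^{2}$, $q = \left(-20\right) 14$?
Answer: $-41538$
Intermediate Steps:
$q = -280$
$a = 12769$
$m = -54027$ ($m = - \frac{34470 - -73584}{2} = - \frac{34470 + 73584}{2} = \left(- \frac{1}{2}\right) 108054 = -54027$)
$\left(m + E{\left(q \right)}\right) + a = \left(-54027 - 280\right) + 12769 = -54307 + 12769 = -41538$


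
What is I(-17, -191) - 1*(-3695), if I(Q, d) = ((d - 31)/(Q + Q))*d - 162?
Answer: 38860/17 ≈ 2285.9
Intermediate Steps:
I(Q, d) = -162 + d*(-31 + d)/(2*Q) (I(Q, d) = ((-31 + d)/((2*Q)))*d - 162 = ((-31 + d)*(1/(2*Q)))*d - 162 = ((-31 + d)/(2*Q))*d - 162 = d*(-31 + d)/(2*Q) - 162 = -162 + d*(-31 + d)/(2*Q))
I(-17, -191) - 1*(-3695) = (1/2)*((-191)**2 - 324*(-17) - 31*(-191))/(-17) - 1*(-3695) = (1/2)*(-1/17)*(36481 + 5508 + 5921) + 3695 = (1/2)*(-1/17)*47910 + 3695 = -23955/17 + 3695 = 38860/17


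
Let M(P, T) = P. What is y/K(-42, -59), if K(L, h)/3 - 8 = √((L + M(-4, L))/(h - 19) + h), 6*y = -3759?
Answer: -4654/341 + 179*I*√88842/4092 ≈ -13.648 + 13.038*I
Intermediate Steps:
y = -1253/2 (y = (⅙)*(-3759) = -1253/2 ≈ -626.50)
K(L, h) = 24 + 3*√(h + (-4 + L)/(-19 + h)) (K(L, h) = 24 + 3*√((L - 4)/(h - 19) + h) = 24 + 3*√((-4 + L)/(-19 + h) + h) = 24 + 3*√(h + (-4 + L)/(-19 + h)))
y/K(-42, -59) = -1253/(2*(24 + 3*√((-4 - 42 - 59*(-19 - 59))/(-19 - 59)))) = -1253/(2*(24 + 3*√((-4 - 42 - 59*(-78))/(-78)))) = -1253/(2*(24 + 3*√(-(-4 - 42 + 4602)/78))) = -1253/(2*(24 + 3*√(-1/78*4556))) = -1253/(2*(24 + 3*√(-2278/39))) = -1253/(2*(24 + 3*(I*√88842/39))) = -1253/(2*(24 + I*√88842/13))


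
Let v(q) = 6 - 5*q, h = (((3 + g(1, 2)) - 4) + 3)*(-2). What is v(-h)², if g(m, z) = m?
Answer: 576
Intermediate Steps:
h = -6 (h = (((3 + 1) - 4) + 3)*(-2) = ((4 - 4) + 3)*(-2) = (0 + 3)*(-2) = 3*(-2) = -6)
v(-h)² = (6 - (-5)*(-6))² = (6 - 5*6)² = (6 - 30)² = (-24)² = 576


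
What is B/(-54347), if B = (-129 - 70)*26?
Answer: 5174/54347 ≈ 0.095203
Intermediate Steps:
B = -5174 (B = -199*26 = -5174)
B/(-54347) = -5174/(-54347) = -5174*(-1/54347) = 5174/54347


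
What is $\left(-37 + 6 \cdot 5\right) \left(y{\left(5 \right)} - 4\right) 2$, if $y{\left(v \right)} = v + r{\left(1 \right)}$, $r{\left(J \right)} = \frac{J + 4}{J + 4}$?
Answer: $-28$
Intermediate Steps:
$r{\left(J \right)} = 1$ ($r{\left(J \right)} = \frac{4 + J}{4 + J} = 1$)
$y{\left(v \right)} = 1 + v$ ($y{\left(v \right)} = v + 1 = 1 + v$)
$\left(-37 + 6 \cdot 5\right) \left(y{\left(5 \right)} - 4\right) 2 = \left(-37 + 6 \cdot 5\right) \left(\left(1 + 5\right) - 4\right) 2 = \left(-37 + 30\right) \left(6 - 4\right) 2 = - 7 \cdot 2 \cdot 2 = \left(-7\right) 4 = -28$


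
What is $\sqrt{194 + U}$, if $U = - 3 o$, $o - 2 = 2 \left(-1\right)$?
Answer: $\sqrt{194} \approx 13.928$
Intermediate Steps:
$o = 0$ ($o = 2 + 2 \left(-1\right) = 2 - 2 = 0$)
$U = 0$ ($U = \left(-3\right) 0 = 0$)
$\sqrt{194 + U} = \sqrt{194 + 0} = \sqrt{194}$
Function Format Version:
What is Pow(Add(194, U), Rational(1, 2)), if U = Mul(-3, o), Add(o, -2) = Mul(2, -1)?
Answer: Pow(194, Rational(1, 2)) ≈ 13.928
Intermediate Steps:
o = 0 (o = Add(2, Mul(2, -1)) = Add(2, -2) = 0)
U = 0 (U = Mul(-3, 0) = 0)
Pow(Add(194, U), Rational(1, 2)) = Pow(Add(194, 0), Rational(1, 2)) = Pow(194, Rational(1, 2))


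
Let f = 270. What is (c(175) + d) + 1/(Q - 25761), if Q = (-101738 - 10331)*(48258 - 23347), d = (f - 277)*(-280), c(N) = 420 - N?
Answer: 6155867447099/2791776620 ≈ 2205.0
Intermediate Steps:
d = 1960 (d = (270 - 277)*(-280) = -7*(-280) = 1960)
Q = -2791750859 (Q = -112069*24911 = -2791750859)
(c(175) + d) + 1/(Q - 25761) = ((420 - 1*175) + 1960) + 1/(-2791750859 - 25761) = ((420 - 175) + 1960) + 1/(-2791776620) = (245 + 1960) - 1/2791776620 = 2205 - 1/2791776620 = 6155867447099/2791776620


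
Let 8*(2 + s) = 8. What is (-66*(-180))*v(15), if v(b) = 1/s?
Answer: -11880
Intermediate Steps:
s = -1 (s = -2 + (⅛)*8 = -2 + 1 = -1)
v(b) = -1 (v(b) = 1/(-1) = -1)
(-66*(-180))*v(15) = -66*(-180)*(-1) = 11880*(-1) = -11880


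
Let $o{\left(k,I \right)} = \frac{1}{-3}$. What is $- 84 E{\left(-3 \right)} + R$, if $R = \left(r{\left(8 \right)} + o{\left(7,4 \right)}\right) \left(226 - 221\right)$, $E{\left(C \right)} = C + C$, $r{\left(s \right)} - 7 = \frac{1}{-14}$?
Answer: $\frac{22553}{42} \approx 536.98$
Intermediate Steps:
$r{\left(s \right)} = \frac{97}{14}$ ($r{\left(s \right)} = 7 + \frac{1}{-14} = 7 - \frac{1}{14} = \frac{97}{14}$)
$o{\left(k,I \right)} = - \frac{1}{3}$
$E{\left(C \right)} = 2 C$
$R = \frac{1385}{42}$ ($R = \left(\frac{97}{14} - \frac{1}{3}\right) \left(226 - 221\right) = \frac{277}{42} \cdot 5 = \frac{1385}{42} \approx 32.976$)
$- 84 E{\left(-3 \right)} + R = - 84 \cdot 2 \left(-3\right) + \frac{1385}{42} = \left(-84\right) \left(-6\right) + \frac{1385}{42} = 504 + \frac{1385}{42} = \frac{22553}{42}$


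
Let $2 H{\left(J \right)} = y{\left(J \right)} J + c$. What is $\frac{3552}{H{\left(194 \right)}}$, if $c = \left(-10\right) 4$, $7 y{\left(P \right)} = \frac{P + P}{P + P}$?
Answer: $- \frac{24864}{43} \approx -578.23$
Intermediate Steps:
$y{\left(P \right)} = \frac{1}{7}$ ($y{\left(P \right)} = \frac{\left(P + P\right) \frac{1}{P + P}}{7} = \frac{2 P \frac{1}{2 P}}{7} = \frac{1}{7} \cdot 1 = \frac{1}{7}$)
$c = -40$
$H{\left(J \right)} = -20 + \frac{J}{14}$ ($H{\left(J \right)} = \frac{\frac{J}{7} - 40}{2} = \frac{-40 + \frac{J}{7}}{2} = -20 + \frac{J}{14}$)
$\frac{3552}{H{\left(194 \right)}} = \frac{3552}{-20 + \frac{1}{14} \cdot 194} = \frac{3552}{-20 + \frac{97}{7}} = \frac{3552}{- \frac{43}{7}} = 3552 \left(- \frac{7}{43}\right) = - \frac{24864}{43}$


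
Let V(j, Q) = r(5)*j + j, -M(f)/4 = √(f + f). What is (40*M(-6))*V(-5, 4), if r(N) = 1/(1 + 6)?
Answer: 12800*I*√3/7 ≈ 3167.2*I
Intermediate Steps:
r(N) = ⅐ (r(N) = 1/7 = ⅐)
M(f) = -4*√2*√f (M(f) = -4*√(f + f) = -4*√2*√f)
V(j, Q) = 8*j/7 (V(j, Q) = j/7 + j = 8*j/7)
(40*M(-6))*V(-5, 4) = (40*(-4*√2*√(-6)))*((8/7)*(-5)) = (40*(-4*√2*I*√6))*(-40/7) = (40*(-8*I*√3))*(-40/7) = -320*I*√3*(-40/7) = 12800*I*√3/7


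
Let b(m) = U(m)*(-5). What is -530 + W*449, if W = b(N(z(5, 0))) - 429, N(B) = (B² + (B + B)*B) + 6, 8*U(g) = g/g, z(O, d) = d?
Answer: -1547453/8 ≈ -1.9343e+5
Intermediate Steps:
U(g) = ⅛ (U(g) = (g/g)/8 = (⅛)*1 = ⅛)
N(B) = 6 + 3*B² (N(B) = (B² + (2*B)*B) + 6 = (B² + 2*B²) + 6 = 3*B² + 6 = 6 + 3*B²)
b(m) = -5/8 (b(m) = (⅛)*(-5) = -5/8)
W = -3437/8 (W = -5/8 - 429 = -3437/8 ≈ -429.63)
-530 + W*449 = -530 - 3437/8*449 = -530 - 1543213/8 = -1547453/8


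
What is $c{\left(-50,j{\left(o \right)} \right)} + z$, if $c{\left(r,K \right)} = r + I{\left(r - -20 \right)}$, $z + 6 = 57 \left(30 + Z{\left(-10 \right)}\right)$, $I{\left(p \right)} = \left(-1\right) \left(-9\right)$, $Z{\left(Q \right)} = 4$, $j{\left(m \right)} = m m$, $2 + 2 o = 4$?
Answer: $1891$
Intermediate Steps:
$o = 1$ ($o = -1 + \frac{1}{2} \cdot 4 = -1 + 2 = 1$)
$j{\left(m \right)} = m^{2}$
$I{\left(p \right)} = 9$
$z = 1932$ ($z = -6 + 57 \left(30 + 4\right) = -6 + 57 \cdot 34 = -6 + 1938 = 1932$)
$c{\left(r,K \right)} = 9 + r$ ($c{\left(r,K \right)} = r + 9 = 9 + r$)
$c{\left(-50,j{\left(o \right)} \right)} + z = \left(9 - 50\right) + 1932 = -41 + 1932 = 1891$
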